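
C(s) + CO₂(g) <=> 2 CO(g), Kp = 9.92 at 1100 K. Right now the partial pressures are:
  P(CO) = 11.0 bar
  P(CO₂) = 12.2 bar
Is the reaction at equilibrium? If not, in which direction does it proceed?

no net change (already at equilibrium)

(C is a pure solid — omitted from Qp.)
Qp = P(CO)² / P(CO₂) = (11.0)² / (12.2) = 9.92
Qp = 9.92 = Kp, so the system is already at equilibrium.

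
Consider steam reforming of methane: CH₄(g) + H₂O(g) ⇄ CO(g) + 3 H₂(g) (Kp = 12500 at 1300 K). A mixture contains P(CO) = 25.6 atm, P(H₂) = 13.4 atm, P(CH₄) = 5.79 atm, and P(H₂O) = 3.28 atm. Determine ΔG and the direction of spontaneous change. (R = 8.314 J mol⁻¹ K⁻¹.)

ΔG = -14.6 kJ/mol; the forward reaction is spontaneous

Qp = P(CO)·P(H₂)³ / (P(CH₄)·P(H₂O)) = (25.6)·(13.4)³ / ((5.79)·(3.28)) = 3240
ΔG = RT ln(Qp/Kp) = (8.314 J mol⁻¹ K⁻¹)(1300 K) × ln(3240/12500)
   = (10.81 kJ/mol)(-1.350) = -14.6 kJ/mol
ΔG < 0, so the forward reaction is spontaneous (proceeds forward).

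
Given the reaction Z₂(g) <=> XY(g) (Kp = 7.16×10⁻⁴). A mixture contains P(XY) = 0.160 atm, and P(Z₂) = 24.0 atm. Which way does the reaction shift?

in the reverse direction

Qp = P(XY) / P(Z₂) = (0.160) / (24.0) = 0.00667
Qp = 0.00667 > Kp = 7.16×10⁻⁴, so the reverse reaction proceeds.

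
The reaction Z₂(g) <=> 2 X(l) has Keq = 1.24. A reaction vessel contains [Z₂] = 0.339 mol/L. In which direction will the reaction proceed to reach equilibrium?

to the left

(X is a pure liquid — omitted from Q.)
Q = 1 / [Z₂] = 1 / (0.339) = 2.95
Q = 2.95 > Keq = 1.24, so the reverse reaction proceeds.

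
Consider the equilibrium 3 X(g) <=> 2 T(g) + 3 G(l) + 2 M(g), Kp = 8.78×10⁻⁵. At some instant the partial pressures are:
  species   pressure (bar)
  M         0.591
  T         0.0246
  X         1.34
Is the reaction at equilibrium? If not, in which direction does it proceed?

(G is a pure liquid — omitted from Qp.)
Qp = P(T)²·P(M)² / P(X)³ = (0.0246)²·(0.591)² / (1.34)³ = 8.78×10⁻⁵
Qp = 8.78×10⁻⁵ = Kp, so the system is already at equilibrium.

no net change (already at equilibrium)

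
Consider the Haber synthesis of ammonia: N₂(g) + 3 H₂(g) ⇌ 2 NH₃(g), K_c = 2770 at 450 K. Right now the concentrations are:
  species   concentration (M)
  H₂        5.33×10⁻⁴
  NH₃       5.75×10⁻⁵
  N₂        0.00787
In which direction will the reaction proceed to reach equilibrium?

Q_c = [NH₃]² / ([N₂]·[H₂]³) = (5.75×10⁻⁵)² / ((0.00787)·(5.33×10⁻⁴)³) = 2770
Q_c = 2770 = K_c, so the system is already at equilibrium.

no net change (already at equilibrium)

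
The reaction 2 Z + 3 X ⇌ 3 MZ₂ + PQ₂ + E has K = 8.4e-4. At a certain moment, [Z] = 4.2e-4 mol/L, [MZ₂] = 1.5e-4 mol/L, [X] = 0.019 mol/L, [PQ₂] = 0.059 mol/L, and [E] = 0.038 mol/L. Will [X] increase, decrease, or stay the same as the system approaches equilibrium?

Q = [MZ₂]³·[PQ₂]·[E] / ([Z]²·[X]³) = (1.5e-4)³·(0.059)·(0.038) / ((4.2e-4)²·(0.019)³) = 0.0063
Q = 0.0063 > K = 8.4e-4: net reverse reaction.
X is a reactant, so it increases.

increase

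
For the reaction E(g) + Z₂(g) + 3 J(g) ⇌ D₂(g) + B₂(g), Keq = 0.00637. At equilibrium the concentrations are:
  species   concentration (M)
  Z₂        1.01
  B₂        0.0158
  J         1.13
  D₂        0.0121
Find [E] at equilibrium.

[E] = 0.0206 M

At equilibrium, Keq = [D₂]·[B₂] / ([E]·[Z₂]·[J]³) = 0.00637.
(0.0121)·(0.0158) / (([E])·(1.01)·(1.13)³) = 0.00637
[E] = 0.0206 M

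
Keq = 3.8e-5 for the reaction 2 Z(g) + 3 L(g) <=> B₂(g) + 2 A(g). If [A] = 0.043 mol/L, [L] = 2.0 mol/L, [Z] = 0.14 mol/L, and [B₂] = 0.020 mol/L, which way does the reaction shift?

Q = [B₂]·[A]² / ([Z]²·[L]³) = (0.020)·(0.043)² / ((0.14)²·(2.0)³) = 2.4e-4
Q = 2.4e-4 > Keq = 3.8e-5, so the reverse reaction proceeds.

in the reverse direction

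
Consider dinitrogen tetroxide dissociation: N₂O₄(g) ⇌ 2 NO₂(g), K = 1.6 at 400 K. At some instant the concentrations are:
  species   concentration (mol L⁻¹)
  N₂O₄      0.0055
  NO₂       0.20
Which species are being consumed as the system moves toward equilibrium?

Q = [NO₂]² / [N₂O₄] = (0.20)² / (0.0055) = 7.3
Q = 7.3 > K = 1.6: net reverse reaction.

NO₂ (products)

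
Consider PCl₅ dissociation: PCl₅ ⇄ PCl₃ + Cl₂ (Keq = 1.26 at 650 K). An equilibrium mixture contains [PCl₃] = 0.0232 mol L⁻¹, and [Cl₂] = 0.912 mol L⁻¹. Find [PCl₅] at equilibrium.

At equilibrium, Keq = [PCl₃]·[Cl₂] / [PCl₅] = 1.26.
(0.0232)·(0.912) / ([PCl₅]) = 1.26
[PCl₅] = 0.0168 mol L⁻¹

[PCl₅] = 0.0168 mol L⁻¹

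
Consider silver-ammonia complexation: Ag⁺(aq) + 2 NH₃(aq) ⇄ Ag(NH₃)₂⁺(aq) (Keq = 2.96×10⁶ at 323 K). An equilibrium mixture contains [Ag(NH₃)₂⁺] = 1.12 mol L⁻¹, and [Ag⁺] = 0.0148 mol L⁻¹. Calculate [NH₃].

At equilibrium, Keq = [Ag(NH₃)₂⁺] / ([Ag⁺]·[NH₃]²) = 2.96×10⁶.
(1.12) / ((0.0148)·([NH₃])²) = 2.96×10⁶
[NH₃]² = 2.56×10⁻⁵ ⇒ [NH₃] = 0.00506 mol L⁻¹

[NH₃] = 0.00506 mol L⁻¹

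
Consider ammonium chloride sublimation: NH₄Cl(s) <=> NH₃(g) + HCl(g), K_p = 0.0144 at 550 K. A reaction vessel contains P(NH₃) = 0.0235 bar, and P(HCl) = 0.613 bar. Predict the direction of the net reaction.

(NH₄Cl is a pure solid — omitted from Q_p.)
Q_p = P(NH₃)·P(HCl) = (0.0235)·(0.613) = 0.0144
Q_p = 0.0144 = K_p, so the system is already at equilibrium.

no net change (already at equilibrium)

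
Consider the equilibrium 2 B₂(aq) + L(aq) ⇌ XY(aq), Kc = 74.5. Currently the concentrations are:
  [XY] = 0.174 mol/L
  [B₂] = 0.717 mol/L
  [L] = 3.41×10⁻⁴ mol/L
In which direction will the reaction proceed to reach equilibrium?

Qc = [XY] / ([B₂]²·[L]) = (0.174) / ((0.717)²·(3.41×10⁻⁴)) = 993
Qc = 993 > Kc = 74.5, so the reverse reaction proceeds.

in the reverse direction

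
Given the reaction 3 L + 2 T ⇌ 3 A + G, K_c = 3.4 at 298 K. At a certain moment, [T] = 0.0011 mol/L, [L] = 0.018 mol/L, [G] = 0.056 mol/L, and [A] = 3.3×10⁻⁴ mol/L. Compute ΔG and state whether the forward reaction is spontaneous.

Q_c = [A]³·[G] / ([L]³·[T]²) = (3.3×10⁻⁴)³·(0.056) / ((0.018)³·(0.0011)²) = 0.285
ΔG = RT ln(Q_c/K_c) = (8.314 J mol⁻¹ K⁻¹)(298 K) × ln(0.285/3.4)
   = (2.478 kJ/mol)(-2.479) = -6.14 kJ/mol
ΔG < 0, so the forward reaction is spontaneous (proceeds forward).

ΔG = -6.14 kJ/mol; the forward reaction is spontaneous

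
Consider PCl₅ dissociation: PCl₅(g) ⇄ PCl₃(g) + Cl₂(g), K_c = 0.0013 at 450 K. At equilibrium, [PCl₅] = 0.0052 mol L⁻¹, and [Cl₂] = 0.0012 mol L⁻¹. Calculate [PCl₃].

[PCl₃] = 0.0056 mol L⁻¹

At equilibrium, K_c = [PCl₃]·[Cl₂] / [PCl₅] = 0.0013.
([PCl₃])·(0.0012) / (0.0052) = 0.0013
[PCl₃] = 0.00563 = 0.0056 mol L⁻¹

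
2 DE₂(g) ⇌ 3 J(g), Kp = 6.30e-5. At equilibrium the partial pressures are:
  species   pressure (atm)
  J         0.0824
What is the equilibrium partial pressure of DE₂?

At equilibrium, Kp = P(J)³ / P(DE₂)² = 6.30e-5.
(0.0824)³ / (P(DE₂))² = 6.30e-5
P(DE₂)² = 8.88 ⇒ P(DE₂) = 2.98 atm

P(DE₂) = 2.98 atm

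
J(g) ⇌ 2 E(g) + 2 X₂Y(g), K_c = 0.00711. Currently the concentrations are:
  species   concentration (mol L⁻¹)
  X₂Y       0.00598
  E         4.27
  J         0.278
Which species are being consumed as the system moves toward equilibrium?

J (reactants)

Q_c = [E]²·[X₂Y]² / [J] = (4.27)²·(0.00598)² / (0.278) = 0.00235
Q_c = 0.00235 < K_c = 0.00711: net forward reaction.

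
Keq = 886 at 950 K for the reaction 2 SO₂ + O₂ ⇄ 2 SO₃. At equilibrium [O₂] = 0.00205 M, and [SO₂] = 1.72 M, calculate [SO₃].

[SO₃] = 2.32 M

At equilibrium, Keq = [SO₃]² / ([SO₂]²·[O₂]) = 886.
([SO₃])² / ((1.72)²·(0.00205)) = 886
[SO₃]² = 5.37 ⇒ [SO₃] = 2.32 M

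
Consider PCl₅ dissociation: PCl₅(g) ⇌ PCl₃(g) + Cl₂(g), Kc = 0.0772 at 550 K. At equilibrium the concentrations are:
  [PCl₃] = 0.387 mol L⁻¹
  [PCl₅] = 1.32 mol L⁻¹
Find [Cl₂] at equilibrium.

[Cl₂] = 0.263 mol L⁻¹

At equilibrium, Kc = [PCl₃]·[Cl₂] / [PCl₅] = 0.0772.
(0.387)·([Cl₂]) / (1.32) = 0.0772
[Cl₂] = 0.263 mol L⁻¹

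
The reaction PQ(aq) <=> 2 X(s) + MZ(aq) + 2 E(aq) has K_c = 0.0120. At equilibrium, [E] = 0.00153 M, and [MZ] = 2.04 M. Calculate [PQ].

(X is a pure solid — omitted from K_c.)
At equilibrium, K_c = [MZ]·[E]² / [PQ] = 0.0120.
(2.04)·(0.00153)² / ([PQ]) = 0.0120
[PQ] = 3.98×10⁻⁴ M

[PQ] = 3.98×10⁻⁴ M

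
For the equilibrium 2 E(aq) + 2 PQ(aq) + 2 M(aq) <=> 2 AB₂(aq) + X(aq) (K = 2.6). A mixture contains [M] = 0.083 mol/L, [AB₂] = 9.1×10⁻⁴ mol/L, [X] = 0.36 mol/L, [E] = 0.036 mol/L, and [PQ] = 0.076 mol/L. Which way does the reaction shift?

Q = [AB₂]²·[X] / ([E]²·[PQ]²·[M]²) = (9.1×10⁻⁴)²·(0.36) / ((0.036)²·(0.076)²·(0.083)²) = 5.8
Q = 5.8 > K = 2.6, so the reverse reaction proceeds.

reverse (toward reactants)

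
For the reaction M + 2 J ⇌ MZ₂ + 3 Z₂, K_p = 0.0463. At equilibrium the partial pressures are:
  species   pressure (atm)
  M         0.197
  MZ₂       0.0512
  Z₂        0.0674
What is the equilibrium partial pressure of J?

At equilibrium, K_p = P(MZ₂)·P(Z₂)³ / (P(M)·P(J)²) = 0.0463.
(0.0512)·(0.0674)³ / ((0.197)·(P(J))²) = 0.0463
P(J)² = 0.00172 ⇒ P(J) = 0.0415 atm

P(J) = 0.0415 atm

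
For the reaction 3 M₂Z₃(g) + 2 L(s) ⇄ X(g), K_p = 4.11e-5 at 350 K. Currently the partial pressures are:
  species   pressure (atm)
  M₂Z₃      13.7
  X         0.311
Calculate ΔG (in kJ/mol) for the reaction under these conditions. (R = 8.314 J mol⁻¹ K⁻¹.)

ΔG = 3.14 kJ/mol

(L is a pure solid — omitted from Q_p.)
Q_p = P(X) / P(M₂Z₃)³ = (0.311) / (13.7)³ = 1.21e-4
ΔG = RT ln(Q_p/K_p) = (8.314 J mol⁻¹ K⁻¹)(350 K) × ln(1.21e-4/4.11e-5)
   = (2.910 kJ/mol)(1.080) = 3.14 kJ/mol
ΔG > 0, so the forward reaction is non-spontaneous (proceeds in reverse).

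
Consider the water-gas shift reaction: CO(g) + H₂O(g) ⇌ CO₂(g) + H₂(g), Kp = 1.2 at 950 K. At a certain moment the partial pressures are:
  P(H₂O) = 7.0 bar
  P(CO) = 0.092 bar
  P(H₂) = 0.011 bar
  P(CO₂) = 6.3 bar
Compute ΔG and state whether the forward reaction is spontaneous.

Qp = P(CO₂)·P(H₂) / (P(CO)·P(H₂O)) = (6.3)·(0.011) / ((0.092)·(7.0)) = 0.108
ΔG = RT ln(Qp/Kp) = (8.314 J mol⁻¹ K⁻¹)(950 K) × ln(0.108/1.2)
   = (7.898 kJ/mol)(-2.408) = -19.0 kJ/mol
ΔG < 0, so the forward reaction is spontaneous (proceeds forward).

ΔG = -19.0 kJ/mol; the forward reaction is spontaneous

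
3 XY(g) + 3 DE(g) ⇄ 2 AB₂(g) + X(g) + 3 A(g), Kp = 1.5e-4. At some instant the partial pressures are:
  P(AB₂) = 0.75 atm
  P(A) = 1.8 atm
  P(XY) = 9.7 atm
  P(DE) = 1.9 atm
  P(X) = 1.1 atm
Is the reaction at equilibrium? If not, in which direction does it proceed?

toward reactants

Qp = P(AB₂)²·P(X)·P(A)³ / (P(XY)³·P(DE)³) = (0.75)²·(1.1)·(1.8)³ / ((9.7)³·(1.9)³) = 5.8e-4
Qp = 5.8e-4 > Kp = 1.5e-4, so the reverse reaction proceeds.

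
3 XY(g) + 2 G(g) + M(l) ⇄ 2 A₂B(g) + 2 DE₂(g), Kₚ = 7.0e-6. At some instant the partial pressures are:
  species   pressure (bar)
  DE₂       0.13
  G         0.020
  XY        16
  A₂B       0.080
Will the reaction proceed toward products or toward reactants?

toward reactants

(M is a pure liquid — omitted from Qₚ.)
Qₚ = P(A₂B)²·P(DE₂)² / (P(XY)³·P(G)²) = (0.080)²·(0.13)² / ((16)³·(0.020)²) = 6.6e-5
Qₚ = 6.6e-5 > Kₚ = 7.0e-6, so the reverse reaction proceeds.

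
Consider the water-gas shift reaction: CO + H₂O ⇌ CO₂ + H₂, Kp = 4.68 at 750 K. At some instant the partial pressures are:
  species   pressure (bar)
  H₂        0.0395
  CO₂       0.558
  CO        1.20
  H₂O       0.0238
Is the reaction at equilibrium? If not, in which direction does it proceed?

Qp = P(CO₂)·P(H₂) / (P(CO)·P(H₂O)) = (0.558)·(0.0395) / ((1.20)·(0.0238)) = 0.772
Qp = 0.772 < Kp = 4.68, so the forward reaction proceeds.

in the forward direction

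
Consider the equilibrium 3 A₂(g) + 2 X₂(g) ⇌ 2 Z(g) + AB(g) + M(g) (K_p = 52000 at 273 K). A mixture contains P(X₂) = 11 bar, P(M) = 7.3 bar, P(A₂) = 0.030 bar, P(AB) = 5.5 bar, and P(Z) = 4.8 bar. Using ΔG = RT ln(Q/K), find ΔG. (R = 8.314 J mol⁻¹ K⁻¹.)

ΔG = 3.85 kJ/mol

Q_p = P(Z)²·P(AB)·P(M) / (P(A₂)³·P(X₂)²) = (4.8)²·(5.5)·(7.3) / ((0.030)³·(11)²) = 2.83×10⁵
ΔG = RT ln(Q_p/K_p) = (8.314 J mol⁻¹ K⁻¹)(273 K) × ln(2.83×10⁵/52000)
   = (2.270 kJ/mol)(1.694) = 3.85 kJ/mol
ΔG > 0, so the forward reaction is non-spontaneous (proceeds in reverse).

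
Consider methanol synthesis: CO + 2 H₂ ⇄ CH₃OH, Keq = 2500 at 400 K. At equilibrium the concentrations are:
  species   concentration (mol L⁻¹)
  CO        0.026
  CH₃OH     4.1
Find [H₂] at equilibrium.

[H₂] = 0.25 mol L⁻¹

At equilibrium, Keq = [CH₃OH] / ([CO]·[H₂]²) = 2500.
(4.1) / ((0.026)·([H₂])²) = 2500
[H₂]² = 0.0631 ⇒ [H₂] = 0.25 mol L⁻¹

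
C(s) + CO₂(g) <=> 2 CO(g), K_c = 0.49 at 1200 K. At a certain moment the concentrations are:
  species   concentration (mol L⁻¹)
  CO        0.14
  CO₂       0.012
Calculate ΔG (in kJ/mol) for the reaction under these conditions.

(C is a pure solid — omitted from Q_c.)
Q_c = [CO]² / [CO₂] = (0.14)² / (0.012) = 1.63
ΔG = RT ln(Q_c/K_c) = (8.314 J mol⁻¹ K⁻¹)(1200 K) × ln(1.63/0.49)
   = (9.977 kJ/mol)(1.202) = 12.0 kJ/mol
ΔG > 0, so the forward reaction is non-spontaneous (proceeds in reverse).

ΔG = 12.0 kJ/mol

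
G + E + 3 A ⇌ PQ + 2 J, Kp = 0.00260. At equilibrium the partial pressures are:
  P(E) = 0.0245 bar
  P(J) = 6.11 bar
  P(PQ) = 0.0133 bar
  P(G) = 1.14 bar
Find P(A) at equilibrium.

P(A) = 19.0 bar

At equilibrium, Kp = P(PQ)·P(J)² / (P(G)·P(E)·P(A)³) = 0.00260.
(0.0133)·(6.11)² / ((1.14)·(0.0245)·(P(A))³) = 0.00260
P(A)³ = 6840 ⇒ P(A) = 19.0 bar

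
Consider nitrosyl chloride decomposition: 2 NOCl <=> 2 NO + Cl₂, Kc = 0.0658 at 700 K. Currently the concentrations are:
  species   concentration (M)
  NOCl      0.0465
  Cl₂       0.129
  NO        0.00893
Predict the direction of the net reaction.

toward products

Qc = [NO]²·[Cl₂] / [NOCl]² = (0.00893)²·(0.129) / (0.0465)² = 0.00476
Qc = 0.00476 < Kc = 0.0658, so the forward reaction proceeds.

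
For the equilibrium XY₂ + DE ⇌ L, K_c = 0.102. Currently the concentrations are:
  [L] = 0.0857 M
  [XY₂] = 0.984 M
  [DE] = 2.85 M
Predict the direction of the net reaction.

forward (toward products)

Q_c = [L] / ([XY₂]·[DE]) = (0.0857) / ((0.984)·(2.85)) = 0.0306
Q_c = 0.0306 < K_c = 0.102, so the forward reaction proceeds.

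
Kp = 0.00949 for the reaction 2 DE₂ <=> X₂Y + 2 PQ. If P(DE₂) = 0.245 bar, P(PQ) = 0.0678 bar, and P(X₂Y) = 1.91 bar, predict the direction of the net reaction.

toward reactants

Qp = P(X₂Y)·P(PQ)² / P(DE₂)² = (1.91)·(0.0678)² / (0.245)² = 0.146
Qp = 0.146 > Kp = 0.00949, so the reverse reaction proceeds.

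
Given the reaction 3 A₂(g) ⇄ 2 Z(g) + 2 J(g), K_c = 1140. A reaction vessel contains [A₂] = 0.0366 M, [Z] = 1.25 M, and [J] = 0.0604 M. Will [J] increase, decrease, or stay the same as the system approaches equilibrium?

increase

Q_c = [Z]²·[J]² / [A₂]³ = (1.25)²·(0.0604)² / (0.0366)³ = 116
Q_c = 116 < K_c = 1140: net forward reaction.
J is a product, so it increases.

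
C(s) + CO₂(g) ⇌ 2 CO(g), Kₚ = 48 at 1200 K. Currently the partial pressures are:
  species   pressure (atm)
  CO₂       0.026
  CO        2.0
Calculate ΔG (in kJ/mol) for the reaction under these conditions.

ΔG = 11.6 kJ/mol

(C is a pure solid — omitted from Qₚ.)
Qₚ = P(CO)² / P(CO₂) = (2.0)² / (0.026) = 154
ΔG = RT ln(Qₚ/Kₚ) = (8.314 J mol⁻¹ K⁻¹)(1200 K) × ln(154/48)
   = (9.977 kJ/mol)(1.166) = 11.6 kJ/mol
ΔG > 0, so the forward reaction is non-spontaneous (proceeds in reverse).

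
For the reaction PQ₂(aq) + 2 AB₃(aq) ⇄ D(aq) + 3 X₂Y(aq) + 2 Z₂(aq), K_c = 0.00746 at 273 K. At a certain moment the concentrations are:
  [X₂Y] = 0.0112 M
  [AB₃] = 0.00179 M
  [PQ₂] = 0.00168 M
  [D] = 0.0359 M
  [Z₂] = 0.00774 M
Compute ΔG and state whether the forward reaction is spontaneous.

Q_c = [D]·[X₂Y]³·[Z₂]² / ([PQ₂]·[AB₃]²) = (0.0359)·(0.0112)³·(0.00774)² / ((0.00168)·(0.00179)²) = 5.61×10⁻⁴
ΔG = RT ln(Q_c/K_c) = (8.314 J mol⁻¹ K⁻¹)(273 K) × ln(5.61×10⁻⁴/0.00746)
   = (2.270 kJ/mol)(-2.588) = -5.87 kJ/mol
ΔG < 0, so the forward reaction is spontaneous (proceeds forward).

ΔG = -5.87 kJ/mol; the forward reaction is spontaneous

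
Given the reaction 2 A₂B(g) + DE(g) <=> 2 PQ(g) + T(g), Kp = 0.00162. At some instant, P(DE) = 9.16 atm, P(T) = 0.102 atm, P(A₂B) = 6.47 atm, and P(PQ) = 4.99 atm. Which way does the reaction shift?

to the left

Qp = P(PQ)²·P(T) / (P(A₂B)²·P(DE)) = (4.99)²·(0.102) / ((6.47)²·(9.16)) = 0.00662
Qp = 0.00662 > Kp = 0.00162, so the reverse reaction proceeds.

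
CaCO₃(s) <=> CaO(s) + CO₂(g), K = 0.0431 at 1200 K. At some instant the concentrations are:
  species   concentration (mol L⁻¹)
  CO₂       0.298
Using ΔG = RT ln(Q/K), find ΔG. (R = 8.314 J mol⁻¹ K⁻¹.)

(CaCO₃, CaO are pure solids — omitted from Q.)
Q = [CO₂] = 0.298
ΔG = RT ln(Q/K) = (8.314 J mol⁻¹ K⁻¹)(1200 K) × ln(0.298/0.0431)
   = (9.977 kJ/mol)(1.934) = 19.3 kJ/mol
ΔG > 0, so the forward reaction is non-spontaneous (proceeds in reverse).

ΔG = 19.3 kJ/mol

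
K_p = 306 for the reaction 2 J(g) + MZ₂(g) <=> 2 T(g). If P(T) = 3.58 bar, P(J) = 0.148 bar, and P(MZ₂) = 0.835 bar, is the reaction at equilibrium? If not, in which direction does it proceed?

Q_p = P(T)² / (P(J)²·P(MZ₂)) = (3.58)² / ((0.148)²·(0.835)) = 701
Q_p = 701 > K_p = 306, so the reverse reaction proceeds.

in the reverse direction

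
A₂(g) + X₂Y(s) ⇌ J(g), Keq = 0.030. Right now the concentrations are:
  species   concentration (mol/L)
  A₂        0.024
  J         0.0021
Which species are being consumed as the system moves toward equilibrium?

(X₂Y is a pure solid — omitted from Q.)
Q = [J] / [A₂] = (0.0021) / (0.024) = 0.088
Q = 0.088 > Keq = 0.030: net reverse reaction.

J (products)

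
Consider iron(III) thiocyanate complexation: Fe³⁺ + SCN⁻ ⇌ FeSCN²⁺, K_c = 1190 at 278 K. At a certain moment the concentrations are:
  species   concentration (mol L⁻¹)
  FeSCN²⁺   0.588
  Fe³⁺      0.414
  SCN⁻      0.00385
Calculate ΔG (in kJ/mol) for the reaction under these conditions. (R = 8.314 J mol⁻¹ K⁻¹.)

Q_c = [FeSCN²⁺] / ([Fe³⁺]·[SCN⁻]) = (0.588) / ((0.414)·(0.00385)) = 369
ΔG = RT ln(Q_c/K_c) = (8.314 J mol⁻¹ K⁻¹)(278 K) × ln(369/1190)
   = (2.311 kJ/mol)(-1.171) = -2.71 kJ/mol
ΔG < 0, so the forward reaction is spontaneous (proceeds forward).

ΔG = -2.71 kJ/mol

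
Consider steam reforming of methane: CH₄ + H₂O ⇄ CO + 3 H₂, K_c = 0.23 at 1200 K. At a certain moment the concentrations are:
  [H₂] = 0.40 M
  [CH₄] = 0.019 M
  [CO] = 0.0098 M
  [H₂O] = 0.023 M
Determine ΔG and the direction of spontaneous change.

Q_c = [CO]·[H₂]³ / ([CH₄]·[H₂O]) = (0.0098)·(0.40)³ / ((0.019)·(0.023)) = 1.44
ΔG = RT ln(Q_c/K_c) = (8.314 J mol⁻¹ K⁻¹)(1200 K) × ln(1.44/0.23)
   = (9.977 kJ/mol)(1.834) = 18.3 kJ/mol
ΔG > 0, so the forward reaction is non-spontaneous (proceeds in reverse).

ΔG = 18.3 kJ/mol; the forward reaction is non-spontaneous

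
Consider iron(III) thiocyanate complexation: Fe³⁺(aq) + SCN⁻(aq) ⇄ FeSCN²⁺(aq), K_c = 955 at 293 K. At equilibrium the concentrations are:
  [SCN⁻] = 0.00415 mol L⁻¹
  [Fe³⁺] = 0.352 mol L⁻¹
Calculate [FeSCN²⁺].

At equilibrium, K_c = [FeSCN²⁺] / ([Fe³⁺]·[SCN⁻]) = 955.
([FeSCN²⁺]) / ((0.352)·(0.00415)) = 955
[FeSCN²⁺] = 1.40 mol L⁻¹

[FeSCN²⁺] = 1.40 mol L⁻¹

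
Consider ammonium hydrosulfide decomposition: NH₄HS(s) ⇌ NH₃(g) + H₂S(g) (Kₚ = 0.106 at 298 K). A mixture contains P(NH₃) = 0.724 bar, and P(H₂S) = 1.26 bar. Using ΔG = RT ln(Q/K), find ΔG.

(NH₄HS is a pure solid — omitted from Qₚ.)
Qₚ = P(NH₃)·P(H₂S) = (0.724)·(1.26) = 0.912
ΔG = RT ln(Qₚ/Kₚ) = (8.314 J mol⁻¹ K⁻¹)(298 K) × ln(0.912/0.106)
   = (2.478 kJ/mol)(2.152) = 5.33 kJ/mol
ΔG > 0, so the forward reaction is non-spontaneous (proceeds in reverse).

ΔG = 5.33 kJ/mol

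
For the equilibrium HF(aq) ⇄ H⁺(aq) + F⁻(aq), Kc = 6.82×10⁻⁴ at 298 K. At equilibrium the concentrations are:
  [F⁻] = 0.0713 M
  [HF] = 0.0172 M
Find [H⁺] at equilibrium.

At equilibrium, Kc = [H⁺]·[F⁻] / [HF] = 6.82×10⁻⁴.
([H⁺])·(0.0713) / (0.0172) = 6.82×10⁻⁴
[H⁺] = 1.65×10⁻⁴ M

[H⁺] = 1.65×10⁻⁴ M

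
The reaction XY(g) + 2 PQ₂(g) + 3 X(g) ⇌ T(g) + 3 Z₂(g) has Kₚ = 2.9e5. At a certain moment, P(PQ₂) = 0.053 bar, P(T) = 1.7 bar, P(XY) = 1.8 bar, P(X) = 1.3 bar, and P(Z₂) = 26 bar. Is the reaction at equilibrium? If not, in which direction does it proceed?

Qₚ = P(T)·P(Z₂)³ / (P(XY)·P(PQ₂)²·P(X)³) = (1.7)·(26)³ / ((1.8)·(0.053)²·(1.3)³) = 2.7e6
Qₚ = 2.7e6 > Kₚ = 2.9e5, so the reverse reaction proceeds.

reverse (toward reactants)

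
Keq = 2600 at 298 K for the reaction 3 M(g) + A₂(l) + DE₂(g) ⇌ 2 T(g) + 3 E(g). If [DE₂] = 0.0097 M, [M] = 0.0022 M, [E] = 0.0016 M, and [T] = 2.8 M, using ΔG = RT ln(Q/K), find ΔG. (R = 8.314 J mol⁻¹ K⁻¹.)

ΔG = -5.26 kJ/mol

(A₂ is a pure liquid — omitted from Q.)
Q = [T]²·[E]³ / ([M]³·[DE₂]) = (2.8)²·(0.0016)³ / ((0.0022)³·(0.0097)) = 311
ΔG = RT ln(Q/Keq) = (8.314 J mol⁻¹ K⁻¹)(298 K) × ln(311/2600)
   = (2.478 kJ/mol)(-2.123) = -5.26 kJ/mol
ΔG < 0, so the forward reaction is spontaneous (proceeds forward).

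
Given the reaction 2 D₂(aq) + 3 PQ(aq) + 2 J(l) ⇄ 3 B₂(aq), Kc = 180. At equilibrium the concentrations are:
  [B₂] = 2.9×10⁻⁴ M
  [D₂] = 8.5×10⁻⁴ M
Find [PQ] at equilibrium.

[PQ] = 0.0057 M

(J is a pure liquid — omitted from Kc.)
At equilibrium, Kc = [B₂]³ / ([D₂]²·[PQ]³) = 180.
(2.9×10⁻⁴)³ / ((8.5×10⁻⁴)²·([PQ])³) = 180
[PQ]³ = 1.88×10⁻⁷ ⇒ [PQ] = 0.0057 M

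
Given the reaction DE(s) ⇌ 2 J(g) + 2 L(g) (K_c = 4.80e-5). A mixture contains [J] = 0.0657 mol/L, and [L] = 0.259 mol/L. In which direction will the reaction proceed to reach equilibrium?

in the reverse direction

(DE is a pure solid — omitted from Q_c.)
Q_c = [J]²·[L]² = (0.0657)²·(0.259)² = 2.90e-4
Q_c = 2.90e-4 > K_c = 4.80e-5, so the reverse reaction proceeds.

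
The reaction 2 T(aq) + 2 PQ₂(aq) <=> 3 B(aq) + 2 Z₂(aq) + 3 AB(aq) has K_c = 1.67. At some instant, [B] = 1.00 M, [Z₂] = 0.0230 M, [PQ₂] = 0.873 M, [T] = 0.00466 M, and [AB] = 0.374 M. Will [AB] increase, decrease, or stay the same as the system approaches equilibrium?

Q_c = [B]³·[Z₂]²·[AB]³ / ([T]²·[PQ₂]²) = (1.00)³·(0.0230)²·(0.374)³ / ((0.00466)²·(0.873)²) = 1.67
Q_c = 1.67 = K_c; the system is at equilibrium.

stay the same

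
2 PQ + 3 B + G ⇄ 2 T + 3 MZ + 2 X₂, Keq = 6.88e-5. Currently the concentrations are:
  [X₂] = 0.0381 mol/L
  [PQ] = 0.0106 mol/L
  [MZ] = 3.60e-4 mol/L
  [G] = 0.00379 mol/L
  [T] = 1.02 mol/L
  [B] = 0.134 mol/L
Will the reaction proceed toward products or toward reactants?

no net change (already at equilibrium)

Q = [T]²·[MZ]³·[X₂]² / ([PQ]²·[B]³·[G]) = (1.02)²·(3.60e-4)³·(0.0381)² / ((0.0106)²·(0.134)³·(0.00379)) = 6.88e-5
Q = 6.88e-5 = Keq, so the system is already at equilibrium.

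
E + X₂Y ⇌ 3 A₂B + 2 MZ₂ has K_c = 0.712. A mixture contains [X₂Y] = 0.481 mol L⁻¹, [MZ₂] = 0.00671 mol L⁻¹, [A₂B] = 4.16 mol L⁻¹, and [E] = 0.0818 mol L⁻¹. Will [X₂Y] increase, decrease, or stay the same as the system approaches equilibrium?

decrease

Q_c = [A₂B]³·[MZ₂]² / ([E]·[X₂Y]) = (4.16)³·(0.00671)² / ((0.0818)·(0.481)) = 0.0824
Q_c = 0.0824 < K_c = 0.712: net forward reaction.
X₂Y is a reactant, so it decreases.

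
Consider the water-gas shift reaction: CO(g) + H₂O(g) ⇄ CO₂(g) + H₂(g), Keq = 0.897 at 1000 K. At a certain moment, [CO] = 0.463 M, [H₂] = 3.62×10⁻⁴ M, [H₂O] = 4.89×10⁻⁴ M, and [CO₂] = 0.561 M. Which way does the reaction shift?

at equilibrium

Q = [CO₂]·[H₂] / ([CO]·[H₂O]) = (0.561)·(3.62×10⁻⁴) / ((0.463)·(4.89×10⁻⁴)) = 0.897
Q = 0.897 = Keq, so the system is already at equilibrium.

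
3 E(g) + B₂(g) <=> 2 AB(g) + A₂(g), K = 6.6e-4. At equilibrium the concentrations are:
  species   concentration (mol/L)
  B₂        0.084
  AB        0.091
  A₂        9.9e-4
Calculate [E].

[E] = 0.53 mol/L

At equilibrium, K = [AB]²·[A₂] / ([E]³·[B₂]) = 6.6e-4.
(0.091)²·(9.9e-4) / (([E])³·(0.084)) = 6.6e-4
[E]³ = 0.148 ⇒ [E] = 0.53 mol/L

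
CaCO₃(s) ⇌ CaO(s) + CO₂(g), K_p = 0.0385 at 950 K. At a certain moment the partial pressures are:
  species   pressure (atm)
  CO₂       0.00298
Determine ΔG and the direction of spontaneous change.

(CaCO₃, CaO are pure solids — omitted from Q_p.)
Q_p = P(CO₂) = 0.00298
ΔG = RT ln(Q_p/K_p) = (8.314 J mol⁻¹ K⁻¹)(950 K) × ln(0.00298/0.0385)
   = (7.898 kJ/mol)(-2.559) = -20.2 kJ/mol
ΔG < 0, so the forward reaction is spontaneous (proceeds forward).

ΔG = -20.2 kJ/mol; the forward reaction is spontaneous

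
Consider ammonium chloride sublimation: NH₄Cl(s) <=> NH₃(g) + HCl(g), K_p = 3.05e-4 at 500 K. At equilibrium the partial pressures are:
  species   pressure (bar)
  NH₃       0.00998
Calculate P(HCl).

(NH₄Cl is a pure solid — omitted from K_p.)
At equilibrium, K_p = P(NH₃)·P(HCl) = 3.05e-4.
(0.00998)·(P(HCl)) = 3.05e-4
P(HCl) = 0.0306 bar

P(HCl) = 0.0306 bar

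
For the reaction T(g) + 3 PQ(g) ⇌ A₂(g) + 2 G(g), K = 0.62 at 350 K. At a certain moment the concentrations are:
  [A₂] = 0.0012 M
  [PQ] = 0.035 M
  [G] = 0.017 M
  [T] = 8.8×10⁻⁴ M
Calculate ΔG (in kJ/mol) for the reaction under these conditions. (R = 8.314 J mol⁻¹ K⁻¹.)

ΔG = 7.85 kJ/mol

Q = [A₂]·[G]² / ([T]·[PQ]³) = (0.0012)·(0.017)² / ((8.8×10⁻⁴)·(0.035)³) = 9.19
ΔG = RT ln(Q/K) = (8.314 J mol⁻¹ K⁻¹)(350 K) × ln(9.19/0.62)
   = (2.910 kJ/mol)(2.696) = 7.85 kJ/mol
ΔG > 0, so the forward reaction is non-spontaneous (proceeds in reverse).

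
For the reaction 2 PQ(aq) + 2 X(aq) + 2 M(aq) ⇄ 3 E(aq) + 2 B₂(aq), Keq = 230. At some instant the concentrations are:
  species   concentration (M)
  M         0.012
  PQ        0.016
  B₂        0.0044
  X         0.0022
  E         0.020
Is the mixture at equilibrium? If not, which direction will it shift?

no; Q > K, reaction proceeds in reverse

Q = [E]³·[B₂]² / ([PQ]²·[X]²·[M]²) = (0.020)³·(0.0044)² / ((0.016)²·(0.0022)²·(0.012)²) = 870
Q = 870 > Keq = 230: net reverse reaction.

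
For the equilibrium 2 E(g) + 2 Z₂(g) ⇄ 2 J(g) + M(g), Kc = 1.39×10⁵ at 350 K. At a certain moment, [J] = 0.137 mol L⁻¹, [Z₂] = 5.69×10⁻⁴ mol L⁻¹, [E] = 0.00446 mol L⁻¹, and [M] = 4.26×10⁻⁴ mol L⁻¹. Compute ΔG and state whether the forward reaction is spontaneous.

Qc = [J]²·[M] / ([E]²·[Z₂]²) = (0.137)²·(4.26×10⁻⁴) / ((0.00446)²·(5.69×10⁻⁴)²) = 1.24×10⁶
ΔG = RT ln(Qc/Kc) = (8.314 J mol⁻¹ K⁻¹)(350 K) × ln(1.24×10⁶/1.39×10⁵)
   = (2.910 kJ/mol)(2.188) = 6.37 kJ/mol
ΔG > 0, so the forward reaction is non-spontaneous (proceeds in reverse).

ΔG = 6.37 kJ/mol; the forward reaction is non-spontaneous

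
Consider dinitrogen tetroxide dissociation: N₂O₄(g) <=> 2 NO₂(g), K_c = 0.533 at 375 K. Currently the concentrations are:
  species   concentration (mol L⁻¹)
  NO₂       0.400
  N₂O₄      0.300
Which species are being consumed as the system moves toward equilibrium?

Q_c = [NO₂]² / [N₂O₄] = (0.400)² / (0.300) = 0.533
Q_c = 0.533 = K_c; the system is at equilibrium.

none (at equilibrium)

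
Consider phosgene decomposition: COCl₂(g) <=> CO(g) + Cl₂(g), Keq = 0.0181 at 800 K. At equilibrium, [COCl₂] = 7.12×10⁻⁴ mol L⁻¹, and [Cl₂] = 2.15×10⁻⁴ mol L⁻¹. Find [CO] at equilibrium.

At equilibrium, Keq = [CO]·[Cl₂] / [COCl₂] = 0.0181.
([CO])·(2.15×10⁻⁴) / (7.12×10⁻⁴) = 0.0181
[CO] = 0.0599 mol L⁻¹

[CO] = 0.0599 mol L⁻¹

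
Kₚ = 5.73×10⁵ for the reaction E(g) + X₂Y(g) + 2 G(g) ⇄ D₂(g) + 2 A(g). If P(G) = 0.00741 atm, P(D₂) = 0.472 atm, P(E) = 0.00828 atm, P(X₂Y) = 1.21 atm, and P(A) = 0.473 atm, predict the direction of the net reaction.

Qₚ = P(D₂)·P(A)² / (P(E)·P(X₂Y)·P(G)²) = (0.472)·(0.473)² / ((0.00828)·(1.21)·(0.00741)²) = 1.92×10⁵
Qₚ = 1.92×10⁵ < Kₚ = 5.73×10⁵, so the forward reaction proceeds.

toward products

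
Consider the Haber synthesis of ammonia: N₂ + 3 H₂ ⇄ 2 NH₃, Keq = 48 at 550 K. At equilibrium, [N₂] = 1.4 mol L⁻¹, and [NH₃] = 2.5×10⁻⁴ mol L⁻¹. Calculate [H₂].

At equilibrium, Keq = [NH₃]² / ([N₂]·[H₂]³) = 48.
(2.5×10⁻⁴)² / ((1.4)·([H₂])³) = 48
[H₂]³ = 9.30×10⁻¹⁰ ⇒ [H₂] = 9.8×10⁻⁴ mol L⁻¹

[H₂] = 9.8×10⁻⁴ mol L⁻¹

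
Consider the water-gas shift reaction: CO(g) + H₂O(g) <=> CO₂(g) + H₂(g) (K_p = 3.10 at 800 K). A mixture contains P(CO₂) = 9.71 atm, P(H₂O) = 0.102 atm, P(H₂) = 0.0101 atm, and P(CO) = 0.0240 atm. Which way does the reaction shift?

Q_p = P(CO₂)·P(H₂) / (P(CO)·P(H₂O)) = (9.71)·(0.0101) / ((0.0240)·(0.102)) = 40.1
Q_p = 40.1 > K_p = 3.10, so the reverse reaction proceeds.

in the reverse direction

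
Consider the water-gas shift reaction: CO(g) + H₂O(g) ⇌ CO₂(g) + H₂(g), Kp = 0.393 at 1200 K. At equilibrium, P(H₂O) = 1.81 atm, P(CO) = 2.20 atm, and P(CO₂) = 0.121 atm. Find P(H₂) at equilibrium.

P(H₂) = 12.9 atm

At equilibrium, Kp = P(CO₂)·P(H₂) / (P(CO)·P(H₂O)) = 0.393.
(0.121)·(P(H₂)) / ((2.20)·(1.81)) = 0.393
P(H₂) = 12.9 atm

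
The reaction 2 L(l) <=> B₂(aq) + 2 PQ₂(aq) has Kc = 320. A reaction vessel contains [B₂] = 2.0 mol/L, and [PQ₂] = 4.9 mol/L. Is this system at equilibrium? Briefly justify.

no; Q < K, reaction proceeds forward

(L is a pure liquid — omitted from Qc.)
Qc = [B₂]·[PQ₂]² = (2.0)·(4.9)² = 48
Qc = 48 < Kc = 320: net forward reaction.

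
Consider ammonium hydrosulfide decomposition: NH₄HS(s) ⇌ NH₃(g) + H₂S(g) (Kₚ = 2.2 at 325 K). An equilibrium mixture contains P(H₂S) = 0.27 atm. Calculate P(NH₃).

(NH₄HS is a pure solid — omitted from Kₚ.)
At equilibrium, Kₚ = P(NH₃)·P(H₂S) = 2.2.
(P(NH₃))·(0.27) = 2.2
P(NH₃) = 8.15 = 8.1 atm

P(NH₃) = 8.1 atm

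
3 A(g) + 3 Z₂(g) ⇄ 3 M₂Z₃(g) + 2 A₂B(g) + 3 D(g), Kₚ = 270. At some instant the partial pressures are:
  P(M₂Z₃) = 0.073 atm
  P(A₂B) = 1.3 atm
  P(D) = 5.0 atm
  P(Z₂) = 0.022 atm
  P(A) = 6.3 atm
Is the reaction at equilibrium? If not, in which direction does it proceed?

toward products

Qₚ = P(M₂Z₃)³·P(A₂B)²·P(D)³ / (P(A)³·P(Z₂)³) = (0.073)³·(1.3)²·(5.0)³ / ((6.3)³·(0.022)³) = 31
Qₚ = 31 < Kₚ = 270, so the forward reaction proceeds.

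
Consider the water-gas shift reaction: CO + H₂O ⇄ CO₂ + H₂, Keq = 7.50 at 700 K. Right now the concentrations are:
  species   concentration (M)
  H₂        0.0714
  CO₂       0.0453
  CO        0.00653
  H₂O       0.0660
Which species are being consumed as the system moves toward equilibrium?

Q = [CO₂]·[H₂] / ([CO]·[H₂O]) = (0.0453)·(0.0714) / ((0.00653)·(0.0660)) = 7.50
Q = 7.50 = Keq; the system is at equilibrium.

none (at equilibrium)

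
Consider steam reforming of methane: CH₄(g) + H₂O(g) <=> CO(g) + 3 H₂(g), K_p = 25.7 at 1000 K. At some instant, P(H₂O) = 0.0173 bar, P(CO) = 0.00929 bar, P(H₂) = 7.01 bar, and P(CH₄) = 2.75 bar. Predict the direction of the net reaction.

Q_p = P(CO)·P(H₂)³ / (P(CH₄)·P(H₂O)) = (0.00929)·(7.01)³ / ((2.75)·(0.0173)) = 67.3
Q_p = 67.3 > K_p = 25.7, so the reverse reaction proceeds.

in the reverse direction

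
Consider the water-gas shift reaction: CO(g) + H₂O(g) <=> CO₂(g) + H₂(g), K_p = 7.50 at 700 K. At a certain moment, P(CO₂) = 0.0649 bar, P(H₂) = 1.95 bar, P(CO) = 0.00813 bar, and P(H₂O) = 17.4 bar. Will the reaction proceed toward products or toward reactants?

in the forward direction

Q_p = P(CO₂)·P(H₂) / (P(CO)·P(H₂O)) = (0.0649)·(1.95) / ((0.00813)·(17.4)) = 0.895
Q_p = 0.895 < K_p = 7.50, so the forward reaction proceeds.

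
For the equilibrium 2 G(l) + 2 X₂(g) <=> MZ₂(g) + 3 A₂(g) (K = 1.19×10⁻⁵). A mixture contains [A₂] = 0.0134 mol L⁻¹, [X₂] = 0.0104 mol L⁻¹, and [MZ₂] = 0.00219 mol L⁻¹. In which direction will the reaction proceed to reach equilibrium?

(G is a pure liquid — omitted from Q.)
Q = [MZ₂]·[A₂]³ / [X₂]² = (0.00219)·(0.0134)³ / (0.0104)² = 4.87×10⁻⁵
Q = 4.87×10⁻⁵ > K = 1.19×10⁻⁵, so the reverse reaction proceeds.

toward reactants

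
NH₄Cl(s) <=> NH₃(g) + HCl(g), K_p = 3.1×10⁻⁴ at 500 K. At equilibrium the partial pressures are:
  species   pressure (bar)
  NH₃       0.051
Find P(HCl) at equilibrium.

(NH₄Cl is a pure solid — omitted from K_p.)
At equilibrium, K_p = P(NH₃)·P(HCl) = 3.1×10⁻⁴.
(0.051)·(P(HCl)) = 3.1×10⁻⁴
P(HCl) = 0.00608 = 0.0061 bar

P(HCl) = 0.0061 bar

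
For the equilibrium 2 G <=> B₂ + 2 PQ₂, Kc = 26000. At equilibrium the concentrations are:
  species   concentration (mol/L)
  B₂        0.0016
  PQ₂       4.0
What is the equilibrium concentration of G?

At equilibrium, Kc = [B₂]·[PQ₂]² / [G]² = 26000.
(0.0016)·(4.0)² / ([G])² = 26000
[G]² = 9.85e-7 ⇒ [G] = 9.9e-4 mol/L

[G] = 9.9e-4 mol/L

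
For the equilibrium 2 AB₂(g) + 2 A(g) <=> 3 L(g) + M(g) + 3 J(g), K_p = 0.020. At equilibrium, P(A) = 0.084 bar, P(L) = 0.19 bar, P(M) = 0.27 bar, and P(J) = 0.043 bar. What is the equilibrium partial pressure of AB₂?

P(AB₂) = 0.032 bar

At equilibrium, K_p = P(L)³·P(M)·P(J)³ / (P(AB₂)²·P(A)²) = 0.020.
(0.19)³·(0.27)·(0.043)³ / ((P(AB₂))²·(0.084)²) = 0.020
P(AB₂)² = 0.00104 ⇒ P(AB₂) = 0.032 bar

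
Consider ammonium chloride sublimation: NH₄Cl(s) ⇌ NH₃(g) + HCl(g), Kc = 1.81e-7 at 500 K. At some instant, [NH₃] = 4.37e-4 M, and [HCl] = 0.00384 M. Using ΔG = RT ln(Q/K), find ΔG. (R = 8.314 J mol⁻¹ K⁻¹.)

(NH₄Cl is a pure solid — omitted from Qc.)
Qc = [NH₃]·[HCl] = (4.37e-4)·(0.00384) = 1.68e-6
ΔG = RT ln(Qc/Kc) = (8.314 J mol⁻¹ K⁻¹)(500 K) × ln(1.68e-6/1.81e-7)
   = (4.157 kJ/mol)(2.228) = 9.26 kJ/mol
ΔG > 0, so the forward reaction is non-spontaneous (proceeds in reverse).

ΔG = 9.26 kJ/mol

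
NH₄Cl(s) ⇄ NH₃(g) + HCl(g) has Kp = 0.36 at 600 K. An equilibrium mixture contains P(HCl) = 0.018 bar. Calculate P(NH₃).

(NH₄Cl is a pure solid — omitted from Kp.)
At equilibrium, Kp = P(NH₃)·P(HCl) = 0.36.
(P(NH₃))·(0.018) = 0.36
P(NH₃) = 20.0 = 20 bar

P(NH₃) = 20 bar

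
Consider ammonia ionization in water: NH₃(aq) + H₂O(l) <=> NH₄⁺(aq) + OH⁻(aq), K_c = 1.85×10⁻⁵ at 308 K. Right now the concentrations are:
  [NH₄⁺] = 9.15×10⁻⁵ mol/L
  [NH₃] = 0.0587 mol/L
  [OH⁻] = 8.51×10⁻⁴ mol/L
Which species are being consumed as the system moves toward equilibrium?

(H₂O is a pure liquid — omitted from Q_c.)
Q_c = [NH₄⁺]·[OH⁻] / [NH₃] = (9.15×10⁻⁵)·(8.51×10⁻⁴) / (0.0587) = 1.33×10⁻⁶
Q_c = 1.33×10⁻⁶ < K_c = 1.85×10⁻⁵: net forward reaction.

NH₃, H₂O (reactants)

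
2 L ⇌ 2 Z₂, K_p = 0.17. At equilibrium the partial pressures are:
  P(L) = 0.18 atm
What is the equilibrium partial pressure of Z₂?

At equilibrium, K_p = P(Z₂)² / P(L)² = 0.17.
(P(Z₂))² / (0.18)² = 0.17
P(Z₂)² = 0.00551 ⇒ P(Z₂) = 0.074 atm

P(Z₂) = 0.074 atm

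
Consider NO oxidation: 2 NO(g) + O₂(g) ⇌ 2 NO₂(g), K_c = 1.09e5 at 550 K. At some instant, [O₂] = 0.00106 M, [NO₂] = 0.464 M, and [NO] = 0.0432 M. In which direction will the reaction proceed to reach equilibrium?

no net change (already at equilibrium)

Q_c = [NO₂]² / ([NO]²·[O₂]) = (0.464)² / ((0.0432)²·(0.00106)) = 1.09e5
Q_c = 1.09e5 = K_c, so the system is already at equilibrium.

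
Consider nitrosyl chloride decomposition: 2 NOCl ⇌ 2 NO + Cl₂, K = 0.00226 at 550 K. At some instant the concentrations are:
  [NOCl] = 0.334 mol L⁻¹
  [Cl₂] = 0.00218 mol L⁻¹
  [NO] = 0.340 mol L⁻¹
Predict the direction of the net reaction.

neither direction; the system is at equilibrium

Q = [NO]²·[Cl₂] / [NOCl]² = (0.340)²·(0.00218) / (0.334)² = 0.00226
Q = 0.00226 = K, so the system is already at equilibrium.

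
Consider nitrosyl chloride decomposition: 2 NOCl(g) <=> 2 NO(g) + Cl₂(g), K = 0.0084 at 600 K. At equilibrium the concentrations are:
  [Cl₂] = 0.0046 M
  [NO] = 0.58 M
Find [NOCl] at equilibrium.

[NOCl] = 0.43 M

At equilibrium, K = [NO]²·[Cl₂] / [NOCl]² = 0.0084.
(0.58)²·(0.0046) / ([NOCl])² = 0.0084
[NOCl]² = 0.184 ⇒ [NOCl] = 0.43 M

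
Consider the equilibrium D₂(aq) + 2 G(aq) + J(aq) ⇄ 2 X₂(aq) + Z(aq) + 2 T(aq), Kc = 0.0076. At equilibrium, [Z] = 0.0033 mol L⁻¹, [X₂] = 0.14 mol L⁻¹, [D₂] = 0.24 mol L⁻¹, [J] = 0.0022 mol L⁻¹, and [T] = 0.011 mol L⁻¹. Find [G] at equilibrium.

[G] = 0.044 mol L⁻¹

At equilibrium, Kc = [X₂]²·[Z]·[T]² / ([D₂]·[G]²·[J]) = 0.0076.
(0.14)²·(0.0033)·(0.011)² / ((0.24)·([G])²·(0.0022)) = 0.0076
[G]² = 0.00195 ⇒ [G] = 0.044 mol L⁻¹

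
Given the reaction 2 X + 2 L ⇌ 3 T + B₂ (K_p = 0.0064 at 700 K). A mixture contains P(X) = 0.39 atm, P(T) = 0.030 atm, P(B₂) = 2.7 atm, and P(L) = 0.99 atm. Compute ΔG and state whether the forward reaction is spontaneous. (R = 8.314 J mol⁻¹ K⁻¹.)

Q_p = P(T)³·P(B₂) / (P(X)²·P(L)²) = (0.030)³·(2.7) / ((0.39)²·(0.99)²) = 4.89×10⁻⁴
ΔG = RT ln(Q_p/K_p) = (8.314 J mol⁻¹ K⁻¹)(700 K) × ln(4.89×10⁻⁴/0.0064)
   = (5.820 kJ/mol)(-2.572) = -15.0 kJ/mol
ΔG < 0, so the forward reaction is spontaneous (proceeds forward).

ΔG = -15.0 kJ/mol; the forward reaction is spontaneous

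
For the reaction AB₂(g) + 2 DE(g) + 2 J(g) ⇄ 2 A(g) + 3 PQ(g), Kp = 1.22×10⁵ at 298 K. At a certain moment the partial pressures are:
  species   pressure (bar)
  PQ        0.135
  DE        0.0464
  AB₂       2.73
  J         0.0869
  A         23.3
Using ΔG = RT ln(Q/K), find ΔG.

ΔG = -3.47 kJ/mol

Qp = P(A)²·P(PQ)³ / (P(AB₂)·P(DE)²·P(J)²) = (23.3)²·(0.135)³ / ((2.73)·(0.0464)²·(0.0869)²) = 30100
ΔG = RT ln(Qp/Kp) = (8.314 J mol⁻¹ K⁻¹)(298 K) × ln(30100/1.22×10⁵)
   = (2.478 kJ/mol)(-1.399) = -3.47 kJ/mol
ΔG < 0, so the forward reaction is spontaneous (proceeds forward).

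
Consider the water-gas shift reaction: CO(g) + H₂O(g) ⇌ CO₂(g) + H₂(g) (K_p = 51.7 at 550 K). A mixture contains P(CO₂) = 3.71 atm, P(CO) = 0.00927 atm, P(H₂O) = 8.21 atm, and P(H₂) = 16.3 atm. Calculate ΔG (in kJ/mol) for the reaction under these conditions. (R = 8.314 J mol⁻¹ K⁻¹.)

Q_p = P(CO₂)·P(H₂) / (P(CO)·P(H₂O)) = (3.71)·(16.3) / ((0.00927)·(8.21)) = 795
ΔG = RT ln(Q_p/K_p) = (8.314 J mol⁻¹ K⁻¹)(550 K) × ln(795/51.7)
   = (4.573 kJ/mol)(2.733) = 12.5 kJ/mol
ΔG > 0, so the forward reaction is non-spontaneous (proceeds in reverse).

ΔG = 12.5 kJ/mol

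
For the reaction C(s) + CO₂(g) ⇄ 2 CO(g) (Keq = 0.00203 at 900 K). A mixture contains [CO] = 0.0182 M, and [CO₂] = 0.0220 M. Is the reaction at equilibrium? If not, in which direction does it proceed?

in the reverse direction

(C is a pure solid — omitted from Q.)
Q = [CO]² / [CO₂] = (0.0182)² / (0.0220) = 0.0151
Q = 0.0151 > Keq = 0.00203, so the reverse reaction proceeds.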